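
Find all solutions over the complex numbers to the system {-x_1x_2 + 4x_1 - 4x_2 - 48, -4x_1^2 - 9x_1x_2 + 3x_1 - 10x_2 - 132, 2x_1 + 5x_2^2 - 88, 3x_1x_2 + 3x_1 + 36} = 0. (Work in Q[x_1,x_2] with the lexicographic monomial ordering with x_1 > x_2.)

{(4, -4)}

Compute a lex Gröbner basis by Buchberger's algorithm.
f_1 = -x_1x_2 + 4x_1 - 4x_2 - 48, LT = x_1x_2.
f_2 = -4x_1^2 - 9x_1x_2 + 3x_1 - 10x_2 - 132, LT = x_1^2.
f_3 = 2x_1 + 5x_2^2 - 88, LT = x_1.
f_4 = 3x_1x_2 + 3x_1 + 36, LT = x_1x_2.

S(f_1,f_2): lcm = x_1^2x_2. S = -4x_1^2 - 9/4x_1x_2^2 + 19/4x_1x_2 + 48x_1 - 5/2x_2^2 - 33x_2.
  reduce S modulo (f_1, f_2, f_3, f_4):
  remainder -307/2x_2^2 + 66x_2 + 2720 ≠ 0; add h_5 = -307/2x_2^2 + 66x_2 + 2720 to the basis.

S(f_1,f_3): lcm = x_1x_2. S = -4x_1 - 5/2x_2^3 + 48x_2 + 48.
  reduce S modulo (f_1, f_2, f_3, f_4, h_5):
  remainder 710432/94249x_2 + 2841728/94249 ≠ 0; add h_6 = 710432/94249x_2 + 2841728/94249 to the basis.

The other S-polynomials (S(f_1,f_4), S(f_2,f_3), S(f_2,f_4), S(f_3,f_4), S(f_1,h_5), S(f_2,h_5), S(f_3,h_5), S(f_4,h_5), S(f_1,h_6), S(f_2,h_6), S(f_3,h_6), S(f_4,h_6), S(h_5,h_6)) all reduce to 0 modulo the current basis, so we have a Gröbner basis.
Inter-reduce: drop elements whose leading term is divisible by another's, tail-reduce, and make monic.
Reduced Gröbner basis: {x_1 - 4, x_2 + 4}.

A lex Gröbner basis eliminates variables successively. Here x_2 + 4 depends only on x_2, with roots {-4}; lifting each root through the earlier basis elements recovers the full solutions.
  x_2 = -4: the earlier basis element becomes x_1 - 4 = 0, giving x_1 = 4 — point (4, -4).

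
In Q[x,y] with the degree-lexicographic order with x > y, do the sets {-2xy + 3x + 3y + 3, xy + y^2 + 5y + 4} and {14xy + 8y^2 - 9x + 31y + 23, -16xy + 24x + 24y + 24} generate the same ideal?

Two ideals are equal iff their reduced Gröbner bases coincide (the reduced basis is unique for a fixed ordering).
Buchberger on the first generating set:
f_1 = -2xy + 3x + 3y + 3, LT = xy.
f_2 = xy + y^2 + 5y + 4, LT = xy.

S(f_1,f_2): lcm = xy. S = -y^2 - 3/2x - 13/2y - 11/2.
  leading term y^2: no divisor's leading term divides it; move -y^2 to the remainder.
  leading term x: no divisor's leading term divides it; move -3/2x to the remainder.
  leading term y: no divisor's leading term divides it; move -13/2y to the remainder.
  leading term 1: no divisor's leading term divides it; move -11/2 to the remainder.
  remainder -y^2 - 3/2x - 13/2y - 11/2 ≠ 0; add g_3 = -y^2 - 3/2x - 13/2y - 11/2 to the basis.

S(f_1,g_3): lcm = xy^2. S = -3/2x^2 - 8xy - 3/2y^2 - 11/2x - 3/2y.
  leading term x^2: no divisor's leading term divides it; move -3/2x^2 to the remainder.
  leading term xy: subtract (4)·f_1 from -8xy - 3/2y^2 - 11/2x - 3/2y → -3/2y^2 - 35/2x - 27/2y - 12
  leading term y^2: subtract (3/2)·g_3 from -3/2y^2 - 35/2x - 27/2y - 12 → -61/4x - 15/4y - 15/4
  leading term x: no divisor's leading term divides it; move -61/4x to the remainder.
  leading term y: no divisor's leading term divides it; move -15/4y to the remainder.
  leading term 1: no divisor's leading term divides it; move -15/4 to the remainder.
  remainder -3/2x^2 - 61/4x - 15/4y - 15/4 ≠ 0; add g_4 = -3/2x^2 - 61/4x - 15/4y - 15/4 to the basis.

S(f_2,g_3): lcm = xy^2. S = y^3 - 3/2x^2 - 13/2xy + 5y^2 - 11/2x + 4y.
  leading term y^3: subtract (-y)·g_3 from y^3 - 3/2x^2 - 13/2xy + 5y^2 - 11/2x + 4y → -3/2x^2 - 8xy - 3/2y^2 - 11/2x - 3/2y
  leading term x^2: subtract (1)·g_4 from -3/2x^2 - 8xy - 3/2y^2 - 11/2x - 3/2y → -8xy - 3/2y^2 + 39/4x + 9/4y + 15/4
  leading term xy: subtract (4)·f_1 from -8xy - 3/2y^2 + 39/4x + 9/4y + 15/4 → -3/2y^2 - 9/4x - 39/4y - 33/4
  leading term y^2: subtract (3/2)·g_3 from -3/2y^2 - 9/4x - 39/4y - 33/4 → 0
  remainder 0.

S(f_1,g_4): lcm = x^2y. S = -3/2x^2 - 35/3xy - 5/2y^2 - 3/2x - 5/2y.
  leading term x^2: subtract (1)·g_4 from -3/2x^2 - 35/3xy - 5/2y^2 - 3/2x - 5/2y → -35/3xy - 5/2y^2 + 55/4x + 5/4y + 15/4
  leading term xy: subtract (35/6)·f_1 from -35/3xy - 5/2y^2 + 55/4x + 5/4y + 15/4 → -5/2y^2 - 15/4x - 65/4y - 55/4
  leading term y^2: subtract (5/2)·g_3 from -5/2y^2 - 15/4x - 65/4y - 55/4 → 0
  remainder 0.

S(f_2,g_4): lcm = x^2y. S = xy^2 - 31/6xy - 5/2y^2 + 4x - 5/2y.
  leading term xy^2: subtract (-1/2y)·f_1 from xy^2 - 31/6xy - 5/2y^2 + 4x - 5/2y → -11/3xy - y^2 + 4x - y
  leading term xy: subtract (11/6)·f_1 from -11/3xy - y^2 + 4x - y → -y^2 - 3/2x - 13/2y - 11/2
  leading term y^2: subtract (1)·g_3 from -y^2 - 3/2x - 13/2y - 11/2 → 0
  remainder 0.

S(g_3,g_4): leading monomials are coprime, so the S-polynomial reduces to 0 (Buchberger's first criterion).
Every S-polynomial of the final basis reduces to 0, so we have a Gröbner basis.
Inter-reduce: drop elements whose leading term is divisible by another's, tail-reduce, and make monic.
Reduced Gröbner basis: {x^2 + 61/6x + 5/2y + 5/2, xy - 3/2x - 3/2y - 3/2, y^2 + 3/2x + 13/2y + 11/2}.

Buchberger on the second generating set:
h_1 = 14xy + 8y^2 - 9x + 31y + 23, LT = xy.
h_2 = -16xy + 24x + 24y + 24, LT = xy.

S(h_1,h_2): lcm = xy. S = 4/7y^2 + 6/7x + 26/7y + 22/7.
  leading term y^2: no divisor's leading term divides it; move 4/7y^2 to the remainder.
  leading term x: no divisor's leading term divides it; move 6/7x to the remainder.
  leading term y: no divisor's leading term divides it; move 26/7y to the remainder.
  leading term 1: no divisor's leading term divides it; move 22/7 to the remainder.
  remainder 4/7y^2 + 6/7x + 26/7y + 22/7 ≠ 0; add k_3 = 4/7y^2 + 6/7x + 26/7y + 22/7 to the basis.

S(h_1,k_3): lcm = xy^2. S = 4/7y^3 - 3/2x^2 - 50/7xy + 31/14y^2 - 11/2x + 23/14y.
  leading term y^3: subtract (y)·k_3 from 4/7y^3 - 3/2x^2 - 50/7xy + 31/14y^2 - 11/2x + 23/14y → -3/2x^2 - 8xy - 3/2y^2 - 11/2x - 3/2y
  leading term x^2: no divisor's leading term divides it; move -3/2x^2 to the remainder.
  leading term xy: subtract (-4/7)·h_1 from -8xy - 3/2y^2 - 11/2x - 3/2y → 43/14y^2 - 149/14x + 227/14y + 92/7
  leading term y^2: subtract (43/8)·k_3 from 43/14y^2 - 149/14x + 227/14y + 92/7 → -61/4x - 15/4y - 15/4
  leading term x: no divisor's leading term divides it; move -61/4x to the remainder.
  leading term y: no divisor's leading term divides it; move -15/4y to the remainder.
  leading term 1: no divisor's leading term divides it; move -15/4 to the remainder.
  remainder -3/2x^2 - 61/4x - 15/4y - 15/4 ≠ 0; add k_4 = -3/2x^2 - 61/4x - 15/4y - 15/4 to the basis.

S(h_2,k_3): lcm = xy^2. S = -3/2x^2 - 8xy - 3/2y^2 - 11/2x - 3/2y.
  leading term x^2: subtract (1)·k_4 from -3/2x^2 - 8xy - 3/2y^2 - 11/2x - 3/2y → -8xy - 3/2y^2 + 39/4x + 9/4y + 15/4
  leading term xy: subtract (-4/7)·h_1 from -8xy - 3/2y^2 + 39/4x + 9/4y + 15/4 → 43/14y^2 + 129/28x + 559/28y + 473/28
  leading term y^2: subtract (43/8)·k_3 from 43/14y^2 + 129/28x + 559/28y + 473/28 → 0
  remainder 0.

S(h_1,k_4): lcm = x^2y. S = 4/7xy^2 - 9/14x^2 - 167/21xy - 5/2y^2 + 23/14x - 5/2y.
  leading term xy^2: subtract (2/49y)·h_1 from 4/7xy^2 - 9/14x^2 - 167/21xy - 5/2y^2 + 23/14x - 5/2y → -16/49y^3 - 9/14x^2 - 1115/147xy - 369/98y^2 + 23/14x - 337/98y
  leading term y^3: subtract (-4/7y)·k_3 from -16/49y^3 - 9/14x^2 - 1115/147xy - 369/98y^2 + 23/14x - 337/98y → -9/14x^2 - 149/21xy - 23/14y^2 + 23/14x - 23/14y
  leading term x^2: subtract (3/7)·k_4 from -9/14x^2 - 149/21xy - 23/14y^2 + 23/14x - 23/14y → -149/21xy - 23/14y^2 + 229/28x - 1/28y + 45/28
  leading term xy: subtract (-149/294)·h_1 from -149/21xy - 23/14y^2 + 229/28x - 1/28y + 45/28 → 709/294y^2 + 709/196x + 9217/588y + 7799/588
  leading term y^2: subtract (709/168)·k_3 from 709/294y^2 + 709/196x + 9217/588y + 7799/588 → 0
  remainder 0.

S(h_2,k_4): lcm = x^2y. S = -3/2x^2 - 35/3xy - 5/2y^2 - 3/2x - 5/2y.
  leading term x^2: subtract (1)·k_4 from -3/2x^2 - 35/3xy - 5/2y^2 - 3/2x - 5/2y → -35/3xy - 5/2y^2 + 55/4x + 5/4y + 15/4
  leading term xy: subtract (-5/6)·h_1 from -35/3xy - 5/2y^2 + 55/4x + 5/4y + 15/4 → 25/6y^2 + 25/4x + 325/12y + 275/12
  leading term y^2: subtract (175/24)·k_3 from 25/6y^2 + 25/4x + 325/12y + 275/12 → 0
  remainder 0.

S(k_3,k_4): leading monomials are coprime, so the S-polynomial reduces to 0 (Buchberger's first criterion).
Every S-polynomial of the final basis reduces to 0, so we have a Gröbner basis.
Inter-reduce: drop elements whose leading term is divisible by another's, tail-reduce, and make monic.
Reduced Gröbner basis: {x^2 + 61/6x + 5/2y + 5/2, xy - 3/2x - 3/2y - 3/2, y^2 + 3/2x + 13/2y + 11/2}.

The two bases agree; hence the ideals are identical.

Yes, the ideals are equal.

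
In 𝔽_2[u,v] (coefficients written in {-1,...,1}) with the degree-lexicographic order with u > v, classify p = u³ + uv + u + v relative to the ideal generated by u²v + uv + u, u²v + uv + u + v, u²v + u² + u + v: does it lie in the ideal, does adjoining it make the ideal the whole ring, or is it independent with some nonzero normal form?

First compute the reduced Gröbner basis of I by Buchberger's algorithm.
f_1 = u²v + uv + u, LT = u²v.
f_2 = u²v + uv + u + v, LT = u²v.
f_3 = u²v + u² + u + v, LT = u²v.

S(f_1,f_2): lcm = u²v. S = v.
  leading term v: no divisor's leading term divides it; move v to the remainder.
  remainder v ≠ 0; add h_4 = v to the basis.

S(f_1,f_3): lcm = u²v. S = u² + uv + v.
  leading term u²: no divisor's leading term divides it; move u² to the remainder.
  leading term uv: subtract (u)·h_4 from uv + v → v
  leading term v: subtract (1)·h_4 from v → 0
  remainder u² ≠ 0; add h_5 = u² to the basis.

S(f_1,h_4): lcm = u²v. S = uv + u.
  leading term uv: subtract (u)·h_4 from uv + u → u
  leading term u: no divisor's leading term divides it; move u to the remainder.
  remainder u ≠ 0; add h_6 = u to the basis.

The other S-polynomials (S(f_2,f_3), S(f_2,h_4), S(f_3,h_4), S(f_1,h_5), S(f_2,h_5), S(f_3,h_5), S(h_4,h_5), S(f_1,h_6), S(f_2,h_6), S(f_3,h_6), S(h_4,h_6), S(h_5,h_6)) all reduce to 0 modulo the current basis, so we have a Gröbner basis.
Inter-reduce: drop elements whose leading term is divisible by another's, tail-reduce, and make monic.
Reduced Gröbner basis: {u, v}.
Label its elements g_1 = u, g_2 = v.

Reduce p = u³ + uv + u + v modulo G:
  leading term u³: subtract (u²)·g_1 from u³ + uv + u + v → uv + u + v
  leading term uv: subtract (v)·g_1 from uv + u + v → u + v
  leading term u: subtract (1)·g_1 from u + v → v
  leading term v: subtract (1)·g_2 from v → 0
  normal form = 0.
Since the normal form is 0, p ∈ I.

The remainder on division by a Gröbner basis is unique — it is the normal form.

u³ + uv + u + v lies in I (it reduces to 0).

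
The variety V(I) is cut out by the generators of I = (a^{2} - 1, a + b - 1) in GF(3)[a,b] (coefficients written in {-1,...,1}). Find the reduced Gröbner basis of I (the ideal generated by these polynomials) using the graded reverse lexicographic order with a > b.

G = {b^{2} + b, a + b - 1}

Buchberger's algorithm terminates because the ascending chain of leading-term ideals stabilizes.

f_1 = a^{2} - 1, LT = a^{2}.
f_2 = a + b - 1, LT = a.

S(f_1,f_2): lcm = a^{2}. S = -ab + a - 1.
  reduce S modulo (f_1, f_2):
  remainder b^{2} + b ≠ 0; add g_3 = b^{2} + b to the basis.

The other S-polynomials (S(f_1,g_3), S(f_2,g_3)) all reduce to 0 modulo the current basis, so we have a Gröbner basis.
Inter-reduce: drop elements whose leading term is divisible by another's, tail-reduce, and make monic.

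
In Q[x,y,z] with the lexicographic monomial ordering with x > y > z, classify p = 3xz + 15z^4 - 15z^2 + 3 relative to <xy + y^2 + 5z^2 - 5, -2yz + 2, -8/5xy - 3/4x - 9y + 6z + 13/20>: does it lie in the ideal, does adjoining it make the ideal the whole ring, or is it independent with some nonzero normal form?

First compute the reduced Gröbner basis of I by Buchberger's algorithm.
f_1 = xy + y^2 + 5z^2 - 5, LT = xy.
f_2 = -2yz + 2, LT = yz.
f_3 = -8/5xy - 3/4x - 9y + 6z + 13/20, LT = xy.

S(f_1,f_2): lcm = xyz. S = x + y^2z + 5z^3 - 5z.
  reduce S modulo (f_1, f_2, f_3):
  remainder x + y + 5z^3 - 5z ≠ 0; add h_4 = x + y + 5z^3 - 5z to the basis.

S(f_1,f_3): lcm = xy. S = -15/32x + y^2 - 45/8y + 5z^2 + 15/4z - 147/32.
  reduce S modulo (f_1, f_2, f_3, h_4):
  remainder y^2 - 165/32y + 75/32z^3 + 5z^2 + 45/32z - 147/32 ≠ 0; add h_5 = y^2 - 165/32y + 75/32z^3 + 5z^2 + 45/32z - 147/32 to the basis.

S(f_2,f_3): lcm = xyz. S = -15/32xz - x - 45/8yz + 15/4z^2 + 13/32z.
  reduce S modulo (f_1, f_2, f_3, h_4, h_5):
  remainder y + 75/32z^4 + 5z^3 + 45/32z^2 - 147/32z - 165/32 ≠ 0; add h_6 = y + 75/32z^4 + 5z^3 + 45/32z^2 - 147/32z - 165/32 to the basis.

S(f_1,h_5): lcm = xy^2. S = 165/32xy - 75/32xz^3 - 5xz^2 - 45/32xz + 147/32x + y^3 + 5yz^2 - 5y.
  reduce S modulo (f_1, f_2, f_3, h_4, h_5, h_6):
  remainder 375/32z^6 + 25z^5 + 225/32z^4 - 735/32z^3 - 825/32z^2 + 5z ≠ 0; add h_7 = 375/32z^6 + 25z^5 + 225/32z^4 - 735/32z^3 - 825/32z^2 + 5z to the basis.

S(f_1,h_6): lcm = xy. S = -75/32xz^4 - 5xz^3 - 45/32xz^2 + 147/32xz + 165/32x + y^2 + 5z^2 - 5.
  reduce S modulo (f_1, f_2, f_3, h_4, h_5, h_6, h_7):
  remainder -375/32z^5 - 25z^4 - 225/32z^3 + 735/32z^2 + 825/32z - 5 ≠ 0; add h_8 = -375/32z^5 - 25z^4 - 225/32z^3 + 735/32z^2 + 825/32z - 5 to the basis.

The other S-polynomials (S(f_1,h_4), S(f_2,h_4), S(f_3,h_4), S(f_2,h_5), S(f_3,h_5), S(h_4,h_5), S(f_2,h_6), S(f_3,h_6), S(h_4,h_6), S(h_5,h_6), S(f_1,h_7), S(f_2,h_7), S(f_3,h_7), S(h_4,h_7), S(h_5,h_7), S(h_6,h_7), S(f_1,h_8), S(f_2,h_8), S(f_3,h_8), S(h_4,h_8), S(h_5,h_8), S(h_6,h_8), S(h_7,h_8)) all reduce to 0 modulo the current basis, so we have a Gröbner basis.
Inter-reduce: drop elements whose leading term is divisible by another's, tail-reduce, and make monic.
Reduced Gröbner basis: {x - 75/32z^4 - 45/32z^2 - 13/32z + 165/32, y + 75/32z^4 + 5z^3 + 45/32z^2 - 147/32z - 165/32, z^5 + 32/15z^4 + 3/5z^3 - 49/25z^2 - 11/5z + 32/75}.
Label its elements g_1 = x - 75/32z^4 - 45/32z^2 - 13/32z + 165/32, g_2 = y + 75/32z^4 + 5z^3 + 45/32z^2 - 147/32z - 165/32, g_3 = z^5 + 32/15z^4 + 3/5z^3 - 49/25z^2 - 11/5z + 32/75.

Reduce p = 3xz + 15z^4 - 15z^2 + 3 modulo G:
  leading term xz: subtract (3z)·g_1 from 3xz + 15z^4 - 15z^2 + 3 → 225/32z^5 + 15z^4 + 135/32z^3 - 441/32z^2 - 495/32z + 3
  leading term z^5: subtract (225/32)·g_3 from 225/32z^5 + 15z^4 + 135/32z^3 - 441/32z^2 - 495/32z + 3 → 0
  normal form = 0.
Since the normal form is 0, p ∈ I.

The remainder on division by a Gröbner basis is unique — it is the normal form.

3xz + 15z^4 - 15z^2 + 3 lies in I (it reduces to 0).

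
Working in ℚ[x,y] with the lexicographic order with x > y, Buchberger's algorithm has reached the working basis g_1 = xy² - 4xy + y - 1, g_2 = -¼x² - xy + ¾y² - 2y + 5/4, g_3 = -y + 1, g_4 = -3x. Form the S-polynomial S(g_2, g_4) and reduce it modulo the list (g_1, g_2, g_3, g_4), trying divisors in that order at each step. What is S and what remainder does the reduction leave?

lcm(LM(g_2), LM(g_4)) = x².
S = (lcm/LT(g_2))·g_2 − (lcm/LT(g_4))·g_4 = 4xy - 3y² + 8y - 5.
Reduce S modulo (g_1, g_2, g_3, g_4) in that order:
  leading term xy: subtract (-4x)·g_3 from 4xy - 3y² + 8y - 5 → 4x - 3y² + 8y - 5
  leading term x: subtract (-4/3)·g_4 from 4x - 3y² + 8y - 5 → -3y² + 8y - 5
  leading term y²: subtract (3y)·g_3 from -3y² + 8y - 5 → 5y - 5
  leading term y: subtract (-5)·g_3 from 5y - 5 → 0
The remainder is 0, so this S-polynomial contributes no new basis element.

S(g_2, g_4) = 4xy - 3y² + 8y - 5; remainder on division = 0.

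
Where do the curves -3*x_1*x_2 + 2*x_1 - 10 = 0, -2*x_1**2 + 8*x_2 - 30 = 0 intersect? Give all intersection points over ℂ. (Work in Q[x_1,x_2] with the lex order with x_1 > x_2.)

{(-1, 4), (1/2 - sqrt(471)*I/6, 13/24 - sqrt(471)*I/24), (1/2 + sqrt(471)*I/6, 13/24 + sqrt(471)*I/24)}

Compute a lex Gröbner basis by Buchberger's algorithm.
f_1 = -3*x_1*x_2 + 2*x_1 - 10, LT = x_1*x_2.
f_2 = -2*x_1**2 + 8*x_2 - 30, LT = x_1**2.

S(f_1,f_2): lcm = x_1**2*x_2. S = -2/3*x_1**2 + 10/3*x_1 + 4*x_2**2 - 15*x_2.
  reduce S modulo (f_1, f_2):
  remainder 10/3*x_1 + 4*x_2**2 - 53/3*x_2 + 10 ≠ 0; add h_3 = 10/3*x_1 + 4*x_2**2 - 53/3*x_2 + 10 to the basis.

S(f_1,h_3): lcm = x_1*x_2. S = -2/3*x_1 - 6/5*x_2**3 + 53/10*x_2**2 - 3*x_2 + 10/3.
  reduce S modulo (f_1, f_2, h_3):
  remainder -6/5*x_2**3 + 61/10*x_2**2 - 98/15*x_2 + 16/3 ≠ 0; add h_4 = -6/5*x_2**3 + 61/10*x_2**2 - 98/15*x_2 + 16/3 to the basis.

The other S-polynomials (S(f_2,h_3), S(f_1,h_4), S(f_2,h_4), S(h_3,h_4)) all reduce to 0 modulo the current basis, so we have a Gröbner basis.
Inter-reduce: drop elements whose leading term is divisible by another's, tail-reduce, and make monic.
Reduced Gröbner basis: {x_1 + 6/5*x_2**2 - 53/10*x_2 + 3, x_2**3 - 61/12*x_2**2 + 49/9*x_2 - 40/9}.

Elimination: the polynomial x_2**3 - 61/12*x_2**2 + 49/9*x_2 - 40/9 lies in the elimination ideal for x_2, so x_2 ∈ {4, 13/24 - sqrt(471)*I/24, 13/24 + sqrt(471)*I/24}. For each such x_2, the remaining basis elements (now univariate) give the rest of the solution.
  x_2 = 4: the earlier basis element becomes x_1 + 1 = 0, giving x_1 = -1 — point (-1, 4).
  x_2 = 13/24 - sqrt(471)*I/24: the earlier basis element becomes x_1 - 1/2 + sqrt(471)*I/6 = 0, giving x_1 = 1/2 - sqrt(471)*I/6 — point (1/2 - sqrt(471)*I/6, 13/24 - sqrt(471)*I/24).
  x_2 = 13/24 + sqrt(471)*I/24: the earlier basis element becomes x_1 - 1/2 - sqrt(471)*I/6 = 0, giving x_1 = 1/2 + sqrt(471)*I/6 — point (1/2 + sqrt(471)*I/6, 13/24 + sqrt(471)*I/24).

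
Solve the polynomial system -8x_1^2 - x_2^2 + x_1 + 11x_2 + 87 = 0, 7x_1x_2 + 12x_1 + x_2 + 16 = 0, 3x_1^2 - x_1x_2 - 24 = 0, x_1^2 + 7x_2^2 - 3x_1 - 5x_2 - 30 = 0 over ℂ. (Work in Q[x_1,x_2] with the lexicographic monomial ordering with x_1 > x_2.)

Compute a lex Gröbner basis by Buchberger's algorithm.
f_1 = -8x_1^2 + x_1 - x_2^2 + 11x_2 + 87, LT = x_1^2.
f_2 = 7x_1x_2 + 12x_1 + x_2 + 16, LT = x_1x_2.
f_3 = 3x_1^2 - x_1x_2 - 24, LT = x_1^2.
f_4 = x_1^2 - 3x_1 + 7x_2^2 - 5x_2 - 30, LT = x_1^2.

S(f_1,f_2): lcm = x_1^2x_2. S = -12/7x_1^2 - 15/56x_1x_2 - 16/7x_1 + 1/8x_2^3 - 11/8x_2^2 - 87/8x_2.
  leading term x_1^2: subtract (3/14)·f_1 from -12/7x_1^2 - 15/56x_1x_2 - 16/7x_1 + 1/8x_2^3 - 11/8x_2^2 - 87/8x_2 → -15/56x_1x_2 - 5/2x_1 + 1/8x_2^3 - 65/56x_2^2 - 741/56x_2 - 261/14
  leading term x_1x_2: subtract (-15/392)·f_2 from -15/56x_1x_2 - 5/2x_1 + 1/8x_2^3 - 65/56x_2^2 - 741/56x_2 - 261/14 → -100/49x_1 + 1/8x_2^3 - 65/56x_2^2 - 1293/98x_2 - 1767/98
  leading term x_1: no divisor's leading term divides it; move -100/49x_1 to the remainder.
  leading term x_2^3: no divisor's leading term divides it; move 1/8x_2^3 to the remainder.
  leading term x_2^2: no divisor's leading term divides it; move -65/56x_2^2 to the remainder.
  leading term x_2: no divisor's leading term divides it; move -1293/98x_2 to the remainder.
  leading term 1: no divisor's leading term divides it; move -1767/98 to the remainder.
  remainder -100/49x_1 + 1/8x_2^3 - 65/56x_2^2 - 1293/98x_2 - 1767/98 ≠ 0; add h_5 = -100/49x_1 + 1/8x_2^3 - 65/56x_2^2 - 1293/98x_2 - 1767/98 to the basis.

S(f_1,f_3): lcm = x_1^2. S = 1/3x_1x_2 - 1/8x_1 + 1/8x_2^2 - 11/8x_2 - 23/8.
  leading term x_1x_2: subtract (1/21)·f_2 from 1/3x_1x_2 - 1/8x_1 + 1/8x_2^2 - 11/8x_2 - 23/8 → -39/56x_1 + 1/8x_2^2 - 239/168x_2 - 611/168
  leading term x_1: subtract (273/800)·h_5 from -39/56x_1 + 1/8x_2^2 - 239/168x_2 - 611/168 → -273/6400x_2^3 + 667/1280x_2^2 + 14783/4800x_2 + 12077/4800
  leading term x_2^3: no divisor's leading term divides it; move -273/6400x_2^3 to the remainder.
  leading term x_2^2: no divisor's leading term divides it; move 667/1280x_2^2 to the remainder.
  leading term x_2: no divisor's leading term divides it; move 14783/4800x_2 to the remainder.
  leading term 1: no divisor's leading term divides it; move 12077/4800 to the remainder.
  remainder -273/6400x_2^3 + 667/1280x_2^2 + 14783/4800x_2 + 12077/4800 ≠ 0; add h_6 = -273/6400x_2^3 + 667/1280x_2^2 + 14783/4800x_2 + 12077/4800 to the basis.

S(f_1,f_4): lcm = x_1^2. S = 23/8x_1 - 55/8x_2^2 + 29/8x_2 + 153/8.
  leading term x_1: subtract (-1127/800)·h_5 from 23/8x_1 - 55/8x_2^2 + 29/8x_2 + 153/8 → 1127/6400x_2^3 - 10893/1280x_2^2 - 23939/1600x_2 - 10041/1600
  leading term x_2^3: subtract (-161/39)·h_6 from 1127/6400x_2^3 - 10893/1280x_2^2 - 23939/1600x_2 - 10041/1600 → -248/39x_2^2 - 263/117x_2 + 37/9
  leading term x_2^2: no divisor's leading term divides it; move -248/39x_2^2 to the remainder.
  leading term x_2: no divisor's leading term divides it; move -263/117x_2 to the remainder.
  leading term 1: no divisor's leading term divides it; move 37/9 to the remainder.
  remainder -248/39x_2^2 - 263/117x_2 + 37/9 ≠ 0; add h_7 = -248/39x_2^2 - 263/117x_2 + 37/9 to the basis.

S(f_2,f_3): lcm = x_1^2x_2. S = 12/7x_1^2 + 1/3x_1x_2^2 + 1/7x_1x_2 + 16/7x_1 + 8x_2.
  leading term x_1^2: subtract (-3/14)·f_1 from 12/7x_1^2 + 1/3x_1x_2^2 + 1/7x_1x_2 + 16/7x_1 + 8x_2 → 1/3x_1x_2^2 + 1/7x_1x_2 + 5/2x_1 - 3/14x_2^2 + 145/14x_2 + 261/14
  leading term x_1x_2^2: subtract (1/21x_2)·f_2 from 1/3x_1x_2^2 + 1/7x_1x_2 + 5/2x_1 - 3/14x_2^2 + 145/14x_2 + 261/14 → -3/7x_1x_2 + 5/2x_1 - 11/42x_2^2 + 403/42x_2 + 261/14
  leading term x_1x_2: subtract (-3/49)·f_2 from -3/7x_1x_2 + 5/2x_1 - 11/42x_2^2 + 403/42x_2 + 261/14 → 317/98x_1 - 11/42x_2^2 + 2839/294x_2 + 1923/98
  leading term x_1: subtract (-317/200)·h_5 from 317/98x_1 - 11/42x_2^2 + 2839/294x_2 + 1923/98 → 317/1600x_2^3 - 14123/6720x_2^2 - 13507/1200x_2 - 25077/2800
  leading term x_2^3: subtract (-1268/273)·h_6 from 317/1600x_2^3 - 14123/6720x_2^2 - 13507/1200x_2 - 25077/2800 → 29/91x_2^2 + 2497/819x_2 + 172/63
  leading term x_2^2: subtract (-87/1736)·h_7 from 29/91x_2^2 + 2497/819x_2 + 172/63 → 45875/15624x_2 + 45875/15624
  leading term x_2: no divisor's leading term divides it; move 45875/15624x_2 to the remainder.
  leading term 1: no divisor's leading term divides it; move 45875/15624 to the remainder.
  remainder 45875/15624x_2 + 45875/15624 ≠ 0; add h_8 = 45875/15624x_2 + 45875/15624 to the basis.

The other S-polynomials (S(f_2,f_4), S(f_3,f_4), S(f_1,h_5), S(f_2,h_5), S(f_3,h_5), S(f_4,h_5), S(f_1,h_6), S(f_2,h_6), S(f_3,h_6), S(f_4,h_6), S(h_5,h_6), S(f_1,h_7), S(f_2,h_7), S(f_3,h_7), S(f_4,h_7), S(h_5,h_7), S(h_6,h_7), S(f_1,h_8), S(f_2,h_8), S(f_3,h_8), S(f_4,h_8), S(h_5,h_8), S(h_6,h_8), S(h_7,h_8)) all reduce to 0 modulo the current basis, so we have a Gröbner basis.
Inter-reduce: drop elements whose leading term is divisible by another's, tail-reduce, and make monic.
Reduced Gröbner basis: {x_1 + 3, x_2 + 1}.

The lex basis is triangular: the last element involves only x_2. Solving x_2 + 1 = 0 gives x_2 ∈ {-1}; substituting each value into the earlier elements determines the remaining variables.
  x_2 = -1: the earlier basis element becomes x_1 + 3 = 0, giving x_1 = -3 — point (-3, -1).
Check: every point annihilates each of the original generators.

{(-3, -1)}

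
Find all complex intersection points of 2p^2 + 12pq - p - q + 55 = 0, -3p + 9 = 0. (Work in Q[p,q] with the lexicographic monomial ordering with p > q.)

{(3, -2)}

Compute a lex Gröbner basis by Buchberger's algorithm.
f_1 = 2p^2 + 12pq - p - q + 55, LT = p^2.
f_2 = -3p + 9, LT = p.

S(f_1,f_2): lcm = p^2. S = 6pq + 5/2p - 1/2q + 55/2.
  reduce S modulo (f_1, f_2):
  remainder 35/2q + 35 ≠ 0; add h_3 = 35/2q + 35 to the basis.

The other S-polynomials (S(f_1,h_3), S(f_2,h_3)) all reduce to 0 modulo the current basis, so we have a Gröbner basis.
Inter-reduce: drop elements whose leading term is divisible by another's, tail-reduce, and make monic.
Reduced Gröbner basis: {p - 3, q + 2}.

Since the basis is lex-ordered, q + 2 is univariate in q. Its roots are {-2}. Back-substituting each root into the other basis elements fixes the other coordinates.
  q = -2: the earlier basis element becomes p - 3 = 0, giving p = 3 — point (3, -2).
A lex Gröbner basis triangularizes the system, enabling back-substitution.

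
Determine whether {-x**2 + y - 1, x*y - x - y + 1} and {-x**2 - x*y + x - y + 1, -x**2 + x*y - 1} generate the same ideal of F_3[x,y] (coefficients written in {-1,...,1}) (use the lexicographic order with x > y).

For a fixed monomial order, each ideal has a unique reduced Gröbner basis; comparing bases decides equality.
Buchberger on the first generating set:
f_1 = -x**2 + y - 1, LT = x**2.
f_2 = x*y - x - y + 1, LT = x*y.

S(f_1,f_2): lcm = x**2*y. S = x**2 + x*y - x - y**2 + y.
  leading term x**2: subtract (-1)·f_1 from x**2 + x*y - x - y**2 + y → x*y - x - y**2 - y - 1
  leading term x*y: subtract (1)·f_2 from x*y - x - y**2 - y - 1 → -y**2 + 1
  leading term y**2: no divisor's leading term divides it; move -y**2 to the remainder.
  leading term 1: no divisor's leading term divides it; move 1 to the remainder.
  remainder -y**2 + 1 ≠ 0; add g_3 = -y**2 + 1 to the basis.

The other S-polynomials (S(f_1,g_3), S(f_2,g_3)) all reduce to 0 modulo the current basis, so we have a Gröbner basis.
Inter-reduce: drop elements whose leading term is divisible by another's, tail-reduce, and make monic.
Reduced Gröbner basis: {x**2 - y + 1, x*y - x - y + 1, y**2 - 1}.

Buchberger on the second generating set:
h_1 = -x**2 - x*y + x - y + 1, LT = x**2.
h_2 = -x**2 + x*y - 1, LT = x**2.

S(h_1,h_2): lcm = x**2. S = -x*y - x + y + 1.
  leading term x*y: no divisor's leading term divides it; move -x*y to the remainder.
  leading term x: no divisor's leading term divides it; move -x to the remainder.
  leading term y: no divisor's leading term divides it; move y to the remainder.
  leading term 1: no divisor's leading term divides it; move 1 to the remainder.
  remainder -x*y - x + y + 1 ≠ 0; add k_3 = -x*y - x + y + 1 to the basis.

S(h_1,k_3): lcm = x**2*y. S = -x**2 + x*y**2 + x + y**2 - y.
  leading term x**2: subtract (1)·h_1 from -x**2 + x*y**2 + x + y**2 - y → x*y**2 + x*y + y**2 - 1
  leading term x*y**2: subtract (-y)·k_3 from x*y**2 + x*y + y**2 - 1 → -y**2 + y - 1
  leading term y**2: no divisor's leading term divides it; move -y**2 to the remainder.
  leading term y: no divisor's leading term divides it; move y to the remainder.
  leading term 1: no divisor's leading term divides it; move -1 to the remainder.
  remainder -y**2 + y - 1 ≠ 0; add k_4 = -y**2 + y - 1 to the basis.

The other S-polynomials (S(h_2,k_3), S(h_1,k_4), S(h_2,k_4), S(k_3,k_4)) all reduce to 0 modulo the current basis, so we have a Gröbner basis.
Inter-reduce: drop elements whose leading term is divisible by another's, tail-reduce, and make monic.
Reduced Gröbner basis: {x**2 + x - y, x*y + x - y - 1, y**2 - y + 1}.

These differ, so the ideals are not equal.

No, the ideals differ.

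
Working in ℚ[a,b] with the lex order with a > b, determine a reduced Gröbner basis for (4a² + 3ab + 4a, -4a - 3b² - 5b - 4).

G = {a + ¾b² + 5/4b + 1, b⁴ + 7/3b³ + 22/9b² + 8/9b}

This is the nonlinear analogue of row-reducing a linear system.

f_1 = 4a² + 3ab + 4a, LT = a².
f_2 = -4a - 3b² - 5b - 4, LT = a.

S(f_1,f_2): lcm = a². S = -¾ab² - ½ab.
  leading term ab²: subtract (3/16b²)·f_2 from -¾ab² - ½ab → -½ab + 9/16b⁴ + 15/16b³ + ¾b²
  leading term ab: subtract (⅛b)·f_2 from -½ab + 9/16b⁴ + 15/16b³ + ¾b² → 9/16b⁴ + 21/16b³ + 11/8b² + ½b
  leading term b⁴: no divisor's leading term divides it; move 9/16b⁴ to the remainder.
  leading term b³: no divisor's leading term divides it; move 21/16b³ to the remainder.
  leading term b²: no divisor's leading term divides it; move 11/8b² to the remainder.
  leading term b: no divisor's leading term divides it; move ½b to the remainder.
  remainder 9/16b⁴ + 21/16b³ + 11/8b² + ½b ≠ 0; add g_3 = 9/16b⁴ + 21/16b³ + 11/8b² + ½b to the basis.

The other S-polynomials (S(f_1,g_3), S(f_2,g_3)) all reduce to 0 modulo the current basis, so we have a Gröbner basis.
Inter-reduce: drop elements whose leading term is divisible by another's, tail-reduce, and make monic.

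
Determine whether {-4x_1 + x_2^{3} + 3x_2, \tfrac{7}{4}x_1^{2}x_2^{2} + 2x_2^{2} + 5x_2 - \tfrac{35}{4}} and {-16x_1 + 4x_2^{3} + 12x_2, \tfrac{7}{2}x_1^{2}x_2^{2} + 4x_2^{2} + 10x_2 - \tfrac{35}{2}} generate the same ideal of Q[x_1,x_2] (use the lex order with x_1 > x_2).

Equality of ideals is decidable: compute both reduced Gröbner bases (unique for the ordering) and check whether they agree.
Buchberger on the first generating set:
f_1 = -4x_1 + x_2^{3} + 3x_2, LT = x_1.
f_2 = \tfrac{7}{4}x_1^{2}x_2^{2} + 2x_2^{2} + 5x_2 - \tfrac{35}{4}, LT = x_1^{2}x_2^{2}.

S(f_1,f_2): lcm = x_1^{2}x_2^{2}. S = -\tfrac{1}{4}x_1x_2^{5} - \tfrac{3}{4}x_1x_2^{3} - \tfrac{8}{7}x_2^{2} - \tfrac{20}{7}x_2 + 5.
  leading term x_1x_2^{5}: subtract (\tfrac{1}{16}x_2^{5})·f_1 from -\tfrac{1}{4}x_1x_2^{5} - \tfrac{3}{4}x_1x_2^{3} - \tfrac{8}{7}x_2^{2} - \tfrac{20}{7}x_2 + 5 → -\tfrac{3}{4}x_1x_2^{3} - \tfrac{1}{16}x_2^{8} - \tfrac{3}{16}x_2^{6} - \tfrac{8}{7}x_2^{2} - \tfrac{20}{7}x_2 + 5
  leading term x_1x_2^{3}: subtract (\tfrac{3}{16}x_2^{3})·f_1 from -\tfrac{3}{4}x_1x_2^{3} - \tfrac{1}{16}x_2^{8} - \tfrac{3}{16}x_2^{6} - \tfrac{8}{7}x_2^{2} - \tfrac{20}{7}x_2 + 5 → -\tfrac{1}{16}x_2^{8} - \tfrac{3}{8}x_2^{6} - \tfrac{9}{16}x_2^{4} - \tfrac{8}{7}x_2^{2} - \tfrac{20}{7}x_2 + 5
  leading term x_2^{8}: no divisor's leading term divides it; move -\tfrac{1}{16}x_2^{8} to the remainder.
  leading term x_2^{6}: no divisor's leading term divides it; move -\tfrac{3}{8}x_2^{6} to the remainder.
  leading term x_2^{4}: no divisor's leading term divides it; move -\tfrac{9}{16}x_2^{4} to the remainder.
  leading term x_2^{2}: no divisor's leading term divides it; move -\tfrac{8}{7}x_2^{2} to the remainder.
  leading term x_2: no divisor's leading term divides it; move -\tfrac{20}{7}x_2 to the remainder.
  leading term 1: no divisor's leading term divides it; move 5 to the remainder.
  remainder -\tfrac{1}{16}x_2^{8} - \tfrac{3}{8}x_2^{6} - \tfrac{9}{16}x_2^{4} - \tfrac{8}{7}x_2^{2} - \tfrac{20}{7}x_2 + 5 ≠ 0; add g_3 = -\tfrac{1}{16}x_2^{8} - \tfrac{3}{8}x_2^{6} - \tfrac{9}{16}x_2^{4} - \tfrac{8}{7}x_2^{2} - \tfrac{20}{7}x_2 + 5 to the basis.

The other S-polynomials (S(f_1,g_3), S(f_2,g_3)) all reduce to 0 modulo the current basis, so we have a Gröbner basis.
Inter-reduce: drop elements whose leading term is divisible by another's, tail-reduce, and make monic.
Reduced Gröbner basis: {x_1 - \tfrac{1}{4}x_2^{3} - \tfrac{3}{4}x_2, x_2^{8} + 6x_2^{6} + 9x_2^{4} + \tfrac{128}{7}x_2^{2} + \tfrac{320}{7}x_2 - 80}.

Buchberger on the second generating set:
h_1 = -16x_1 + 4x_2^{3} + 12x_2, LT = x_1.
h_2 = \tfrac{7}{2}x_1^{2}x_2^{2} + 4x_2^{2} + 10x_2 - \tfrac{35}{2}, LT = x_1^{2}x_2^{2}.

S(h_1,h_2): lcm = x_1^{2}x_2^{2}. S = -\tfrac{1}{4}x_1x_2^{5} - \tfrac{3}{4}x_1x_2^{3} - \tfrac{8}{7}x_2^{2} - \tfrac{20}{7}x_2 + 5.
  leading term x_1x_2^{5}: subtract (\tfrac{1}{64}x_2^{5})·h_1 from -\tfrac{1}{4}x_1x_2^{5} - \tfrac{3}{4}x_1x_2^{3} - \tfrac{8}{7}x_2^{2} - \tfrac{20}{7}x_2 + 5 → -\tfrac{3}{4}x_1x_2^{3} - \tfrac{1}{16}x_2^{8} - \tfrac{3}{16}x_2^{6} - \tfrac{8}{7}x_2^{2} - \tfrac{20}{7}x_2 + 5
  leading term x_1x_2^{3}: subtract (\tfrac{3}{64}x_2^{3})·h_1 from -\tfrac{3}{4}x_1x_2^{3} - \tfrac{1}{16}x_2^{8} - \tfrac{3}{16}x_2^{6} - \tfrac{8}{7}x_2^{2} - \tfrac{20}{7}x_2 + 5 → -\tfrac{1}{16}x_2^{8} - \tfrac{3}{8}x_2^{6} - \tfrac{9}{16}x_2^{4} - \tfrac{8}{7}x_2^{2} - \tfrac{20}{7}x_2 + 5
  leading term x_2^{8}: no divisor's leading term divides it; move -\tfrac{1}{16}x_2^{8} to the remainder.
  leading term x_2^{6}: no divisor's leading term divides it; move -\tfrac{3}{8}x_2^{6} to the remainder.
  leading term x_2^{4}: no divisor's leading term divides it; move -\tfrac{9}{16}x_2^{4} to the remainder.
  leading term x_2^{2}: no divisor's leading term divides it; move -\tfrac{8}{7}x_2^{2} to the remainder.
  leading term x_2: no divisor's leading term divides it; move -\tfrac{20}{7}x_2 to the remainder.
  leading term 1: no divisor's leading term divides it; move 5 to the remainder.
  remainder -\tfrac{1}{16}x_2^{8} - \tfrac{3}{8}x_2^{6} - \tfrac{9}{16}x_2^{4} - \tfrac{8}{7}x_2^{2} - \tfrac{20}{7}x_2 + 5 ≠ 0; add k_3 = -\tfrac{1}{16}x_2^{8} - \tfrac{3}{8}x_2^{6} - \tfrac{9}{16}x_2^{4} - \tfrac{8}{7}x_2^{2} - \tfrac{20}{7}x_2 + 5 to the basis.

The other S-polynomials (S(h_1,k_3), S(h_2,k_3)) all reduce to 0 modulo the current basis, so we have a Gröbner basis.
Inter-reduce: drop elements whose leading term is divisible by another's, tail-reduce, and make monic.
Reduced Gröbner basis: {x_1 - \tfrac{1}{4}x_2^{3} - \tfrac{3}{4}x_2, x_2^{8} + 6x_2^{6} + 9x_2^{4} + \tfrac{128}{7}x_2^{2} + \tfrac{320}{7}x_2 - 80}.

The two bases agree; hence the ideals are identical.

Yes, the ideals are equal.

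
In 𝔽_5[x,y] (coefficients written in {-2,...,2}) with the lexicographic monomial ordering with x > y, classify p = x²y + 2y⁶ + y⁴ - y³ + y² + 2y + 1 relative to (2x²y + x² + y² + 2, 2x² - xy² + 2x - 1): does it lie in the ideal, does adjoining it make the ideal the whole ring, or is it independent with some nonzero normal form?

First compute the reduced Gröbner basis of I by Buchberger's algorithm.
f_1 = 2x²y + x² + y² + 2, LT = x²y.
f_2 = 2x² - xy² + 2x - 1, LT = x².

S(f_1,f_2): lcm = x²y. S = -2x² - 2xy³ - xy - 2y² - 2y + 1.
  leading term x²: subtract (-1)·f_2 from -2x² - 2xy³ - xy - 2y² - 2y + 1 → -2xy³ - xy² - xy + 2x - 2y² - 2y
  leading term xy³: no divisor's leading term divides it; move -2xy³ to the remainder.
  leading term xy²: no divisor's leading term divides it; move -xy² to the remainder.
  leading term xy: no divisor's leading term divides it; move -xy to the remainder.
  leading term x: no divisor's leading term divides it; move 2x to the remainder.
  leading term y²: no divisor's leading term divides it; move -2y² to the remainder.
  leading term y: no divisor's leading term divides it; move -2y to the remainder.
  remainder -2xy³ - xy² - xy + 2x - 2y² - 2y ≠ 0; add h_3 = -2xy³ - xy² - xy + 2x - 2y² - 2y to the basis.

S(f_1,h_3): lcm = x²y³. S = 2x²y + x² - xy² - xy - 2y⁴ + y².
  leading term x²y: subtract (1)·f_1 from 2x²y + x² - xy² - xy - 2y⁴ + y² → -xy² - xy - 2y⁴ - 2
  leading term xy²: no divisor's leading term divides it; move -xy² to the remainder.
  leading term xy: no divisor's leading term divides it; move -xy to the remainder.
  leading term y⁴: no divisor's leading term divides it; move -2y⁴ to the remainder.
  leading term 1: no divisor's leading term divides it; move -2 to the remainder.
  remainder -xy² - xy - 2y⁴ - 2 ≠ 0; add h_4 = -xy² - xy - 2y⁴ - 2 to the basis.

S(h_3,h_4): lcm = xy³. S = 2xy² - 2xy - x - 2y⁵ + y² - y.
  leading term xy²: subtract (-2)·h_4 from 2xy² - 2xy - x - 2y⁵ + y² - y → xy - x - 2y⁵ + y⁴ + y² - y + 1
  leading term xy: no divisor's leading term divides it; move xy to the remainder.
  leading term x: no divisor's leading term divides it; move -x to the remainder.
  leading term y⁵: no divisor's leading term divides it; move -2y⁵ to the remainder.
  leading term y⁴: no divisor's leading term divides it; move y⁴ to the remainder.
  leading term y²: no divisor's leading term divides it; move y² to the remainder.
  leading term y: no divisor's leading term divides it; move -y to the remainder.
  leading term 1: no divisor's leading term divides it; move 1 to the remainder.
  remainder xy - x - 2y⁵ + y⁴ + y² - y + 1 ≠ 0; add h_5 = xy - x - 2y⁵ + y⁴ + y² - y + 1 to the basis.

S(h_3,h_5): lcm = xy³. S = -xy² - 2xy - x + 2y⁷ - y⁶ - y⁴ + y³ + y.
  leading term xy²: subtract (1)·h_4 from -xy² - 2xy - x + 2y⁷ - y⁶ - y⁴ + y³ + y → -xy - x + 2y⁷ - y⁶ + y⁴ + y³ + y + 2
  leading term xy: subtract (-1)·h_5 from -xy - x + 2y⁷ - y⁶ + y⁴ + y³ + y + 2 → -2x + 2y⁷ - y⁶ - 2y⁵ + 2y⁴ + y³ + y² - 2
  leading term x: no divisor's leading term divides it; move -2x to the remainder.
  leading term y⁷: no divisor's leading term divides it; move 2y⁷ to the remainder.
  leading term y⁶: no divisor's leading term divides it; move -y⁶ to the remainder.
  leading term y⁵: no divisor's leading term divides it; move -2y⁵ to the remainder.
  leading term y⁴: no divisor's leading term divides it; move 2y⁴ to the remainder.
  leading term y³: no divisor's leading term divides it; move y³ to the remainder.
  leading term y²: no divisor's leading term divides it; move y² to the remainder.
  leading term 1: no divisor's leading term divides it; move -2 to the remainder.
  remainder -2x + 2y⁷ - y⁶ - 2y⁵ + 2y⁴ + y³ + y² - 2 ≠ 0; add h_6 = -2x + 2y⁷ - y⁶ - 2y⁵ + 2y⁴ + y³ + y² - 2 to the basis.

S(h_4,h_5): lcm = xy². S = 2xy + 2y⁶ - y⁵ + 2y⁴ - y³ + y² - y + 2.
  leading term xy: subtract (2)·h_5 from 2xy + 2y⁶ - y⁵ + 2y⁴ - y³ + y² - y + 2 → 2x + 2y⁶ - 2y⁵ - y³ - y² + y
  leading term x: subtract (-1)·h_6 from 2x + 2y⁶ - 2y⁵ - y³ - y² + y → 2y⁷ + y⁶ + y⁵ + 2y⁴ + y - 2
  leading term y⁷: no divisor's leading term divides it; move 2y⁷ to the remainder.
  leading term y⁶: no divisor's leading term divides it; move y⁶ to the remainder.
  leading term y⁵: no divisor's leading term divides it; move y⁵ to the remainder.
  leading term y⁴: no divisor's leading term divides it; move 2y⁴ to the remainder.
  leading term y: no divisor's leading term divides it; move y to the remainder.
  leading term 1: no divisor's leading term divides it; move -2 to the remainder.
  remainder 2y⁷ + y⁶ + y⁵ + 2y⁴ + y - 2 ≠ 0; add h_7 = 2y⁷ + y⁶ + y⁵ + 2y⁴ + y - 2 to the basis.

The other S-polynomials (S(f_2,h_3), S(f_1,h_4), S(f_2,h_4), S(f_1,h_5), S(f_2,h_5), S(f_1,h_6), S(f_2,h_6), S(h_3,h_6), S(h_4,h_6), S(h_5,h_6), S(f_1,h_7), S(f_2,h_7), S(h_3,h_7), S(h_4,h_7), S(h_5,h_7), S(h_6,h_7)) all reduce to 0 modulo the current basis, so we have a Gröbner basis.
Inter-reduce: drop elements whose leading term is divisible by another's, tail-reduce, and make monic.
Reduced Gröbner basis: {x + y⁶ - y⁵ + 2y³ + 2y² - 2y, y⁷ - 2y⁶ - 2y⁵ + y⁴ - 2y - 1}.
Label its elements g_1 = x + y⁶ - y⁵ + 2y³ + 2y² - 2y, g_2 = y⁷ - 2y⁶ - 2y⁵ + y⁴ - 2y - 1.

Reduce p = x²y + 2y⁶ + y⁴ - y³ + y² + 2y + 1 modulo G:
  leading term x²y: subtract (xy)·g_1 from x²y + 2y⁶ + y⁴ - y³ + y² + 2y + 1 → -xy⁷ + xy⁶ - 2xy⁴ - 2xy³ + 2xy² + 2y⁶ + y⁴ - y³ + y² + 2y + 1
  leading term xy⁷: subtract (-y⁷)·g_1 from -xy⁷ + xy⁶ - 2xy⁴ - 2xy³ + 2xy² + 2y⁶ + y⁴ - y³ + y² + 2y + 1 → xy⁶ - 2xy⁴ - 2xy³ + 2xy² + y¹³ - y¹² + 2y¹⁰ + 2y⁹ - 2y⁸ + 2y⁶ + y⁴ - y³ + y² + 2y + 1
  leading term xy⁶: subtract (y⁶)·g_1 from xy⁶ - 2xy⁴ - 2xy³ + 2xy² + y¹³ - y¹² + 2y¹⁰ + 2y⁹ - 2y⁸ + 2y⁶ + y⁴ - y³ + y² + 2y + 1 → -2xy⁴ - 2xy³ + 2xy² + y¹³ - 2y¹² + y¹¹ + 2y¹⁰ + y⁸ + 2y⁷ + 2y⁶ + y⁴ - y³ + y² + 2y + 1
  leading term xy⁴: subtract (-2y⁴)·g_1 from -2xy⁴ - 2xy³ + 2xy² + y¹³ - 2y¹² + y¹¹ + 2y¹⁰ + y⁸ + 2y⁷ + 2y⁶ + y⁴ - y³ + y² + 2y + 1 → -2xy³ + 2xy² + y¹³ - 2y¹² + y¹¹ - y¹⁰ - 2y⁹ + y⁸ + y⁷ + y⁶ + y⁵ + y⁴ - y³ + y² + 2y + 1
  leading term xy³: subtract (-2y³)·g_1 from -2xy³ + 2xy² + y¹³ - 2y¹² + y¹¹ - y¹⁰ - 2y⁹ + y⁸ + y⁷ + y⁶ + y⁵ + y⁴ - y³ + y² + 2y + 1 → 2xy² + y¹³ - 2y¹² + y¹¹ - y¹⁰ - y⁸ + y⁷ + 2y⁴ - y³ + y² + 2y + 1
  leading term xy²: subtract (2y²)·g_1 from 2xy² + y¹³ - 2y¹² + y¹¹ - y¹⁰ - y⁸ + y⁷ + 2y⁴ - y³ + y² + 2y + 1 → y¹³ - 2y¹² + y¹¹ - y¹⁰ + 2y⁸ - 2y⁷ + y⁵ - 2y⁴ - 2y³ + y² + 2y + 1
  leading term y¹³: subtract (y⁶)·g_2 from y¹³ - 2y¹² + y¹¹ - y¹⁰ + 2y⁸ - 2y⁷ + y⁵ - 2y⁴ - 2y³ + y² + 2y + 1 → -2y¹¹ - 2y¹⁰ + 2y⁸ + y⁶ + y⁵ - 2y⁴ - 2y³ + y² + 2y + 1
  leading term y¹¹: subtract (-2y⁴)·g_2 from -2y¹¹ - 2y¹⁰ + 2y⁸ + y⁶ + y⁵ - 2y⁴ - 2y³ + y² + 2y + 1 → -y¹⁰ + y⁹ - y⁸ + y⁶ + 2y⁵ + y⁴ - 2y³ + y² + 2y + 1
  leading term y¹⁰: subtract (-y³)·g_2 from -y¹⁰ + y⁹ - y⁸ + y⁶ + 2y⁵ + y⁴ - 2y³ + y² + 2y + 1 → -y⁹ + 2y⁸ + y⁷ + y⁶ + 2y⁵ - y⁴ + 2y³ + y² + 2y + 1
  leading term y⁹: subtract (-y²)·g_2 from -y⁹ + 2y⁸ + y⁷ + y⁶ + 2y⁵ - y⁴ + 2y³ + y² + 2y + 1 → -y⁷ + 2y⁶ + 2y⁵ - y⁴ + 2y + 1
  leading term y⁷: subtract (-1)·g_2 from -y⁷ + 2y⁶ + 2y⁵ - y⁴ + 2y + 1 → 0
  normal form = 0.
Since the normal form is 0, p ∈ I.

x²y + 2y⁶ + y⁴ - y³ + y² + 2y + 1 lies in I (it reduces to 0).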